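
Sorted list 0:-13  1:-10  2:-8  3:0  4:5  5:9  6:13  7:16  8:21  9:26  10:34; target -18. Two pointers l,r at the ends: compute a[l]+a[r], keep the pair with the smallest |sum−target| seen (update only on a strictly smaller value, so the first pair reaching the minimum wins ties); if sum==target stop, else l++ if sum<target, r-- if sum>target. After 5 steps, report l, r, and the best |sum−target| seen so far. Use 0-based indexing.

l=0, r=5, best |Δ|=18

[0,10] -13+34=21 d=39 * → r--
[0,9] -13+26=13 d=31 * → r--
[0,8] -13+21=8 d=26 * → r--
[0,7] -13+16=3 d=21 * → r--
[0,6] -13+13=0 d=18 * → r--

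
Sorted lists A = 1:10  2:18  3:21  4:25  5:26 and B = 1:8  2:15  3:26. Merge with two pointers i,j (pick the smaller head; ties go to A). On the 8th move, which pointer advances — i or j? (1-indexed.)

j

i=1 j=1: A[i]=10>B[j]=8 take 8, j++
i=1 j=2: A[i]=10<=B[j]=15 take 10, i++
i=2 j=2: A[i]=18>B[j]=15 take 15, j++
i=2 j=3: A[i]=18<=B[j]=26 take 18, i++
i=3 j=3: A[i]=21<=B[j]=26 take 21, i++
i=4 j=3: A[i]=25<=B[j]=26 take 25, i++
i=5 j=3: A[i]=26<=B[j]=26 take 26, i++
i=6 j=3: A done, take B[j]=26, j++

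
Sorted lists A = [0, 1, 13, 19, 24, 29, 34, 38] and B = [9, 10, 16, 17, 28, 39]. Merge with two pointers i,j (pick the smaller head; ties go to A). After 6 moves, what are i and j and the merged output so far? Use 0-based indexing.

i=0 j=0: A[i]=0<=B[j]=9 take 0, i++
i=1 j=0: A[i]=1<=B[j]=9 take 1, i++
i=2 j=0: A[i]=13>B[j]=9 take 9, j++
i=2 j=1: A[i]=13>B[j]=10 take 10, j++
i=2 j=2: A[i]=13<=B[j]=16 take 13, i++
i=3 j=2: A[i]=19>B[j]=16 take 16, j++

i=3, j=3, merged so far=[0, 1, 9, 10, 13, 16]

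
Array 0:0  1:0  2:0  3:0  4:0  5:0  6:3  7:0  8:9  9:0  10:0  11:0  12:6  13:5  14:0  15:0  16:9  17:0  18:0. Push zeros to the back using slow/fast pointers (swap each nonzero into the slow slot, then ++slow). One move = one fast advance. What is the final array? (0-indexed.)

slow=0 fast=0: a[fast]=0, fast++
slow=0 fast=1: a[fast]=0, fast++
slow=0 fast=2: a[fast]=0, fast++
slow=0 fast=3: a[fast]=0, fast++
slow=0 fast=4: a[fast]=0, fast++
slow=0 fast=5: a[fast]=0, fast++
slow=0 fast=6: a[fast]=3≠0 swap→a[0]=3, slow++,fast++
slow=1 fast=7: a[fast]=0, fast++
slow=1 fast=8: a[fast]=9≠0 swap→a[1]=9, slow++,fast++
slow=2 fast=9: a[fast]=0, fast++
slow=2 fast=10: a[fast]=0, fast++
slow=2 fast=11: a[fast]=0, fast++
slow=2 fast=12: a[fast]=6≠0 swap→a[2]=6, slow++,fast++
slow=3 fast=13: a[fast]=5≠0 swap→a[3]=5, slow++,fast++
slow=4 fast=14: a[fast]=0, fast++
slow=4 fast=15: a[fast]=0, fast++
slow=4 fast=16: a[fast]=9≠0 swap→a[4]=9, slow++,fast++
slow=5 fast=17: a[fast]=0, fast++
slow=5 fast=18: a[fast]=0, fast++

[3, 9, 6, 5, 9, 0, 0, 0, 0, 0, 0, 0, 0, 0, 0, 0, 0, 0, 0]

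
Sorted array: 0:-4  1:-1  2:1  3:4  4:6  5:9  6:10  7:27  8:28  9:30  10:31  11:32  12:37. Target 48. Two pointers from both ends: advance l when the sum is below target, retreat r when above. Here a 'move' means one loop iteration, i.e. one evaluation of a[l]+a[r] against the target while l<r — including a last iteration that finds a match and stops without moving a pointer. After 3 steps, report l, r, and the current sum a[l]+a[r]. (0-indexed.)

l=3, r=12, sum=41

l=0 r=12: -4+37=33 <48, l++
l=1 r=12: -1+37=36 <48, l++
l=2 r=12: 1+37=38 <48, l++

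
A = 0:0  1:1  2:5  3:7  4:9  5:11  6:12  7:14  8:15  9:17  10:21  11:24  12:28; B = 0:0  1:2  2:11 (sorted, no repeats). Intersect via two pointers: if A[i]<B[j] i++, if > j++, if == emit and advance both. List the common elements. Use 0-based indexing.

intersection = [0, 11]

[i=0,j=0] 0==0 emit → i++,j++
[i=1,j=1] 1<2 → i++
[i=2,j=1] 5>2 → j++
[i=2,j=2] 5<11 → i++
[i=3,j=2] 7<11 → i++
[i=4,j=2] 9<11 → i++
[i=5,j=2] 11==11 emit → i++,j++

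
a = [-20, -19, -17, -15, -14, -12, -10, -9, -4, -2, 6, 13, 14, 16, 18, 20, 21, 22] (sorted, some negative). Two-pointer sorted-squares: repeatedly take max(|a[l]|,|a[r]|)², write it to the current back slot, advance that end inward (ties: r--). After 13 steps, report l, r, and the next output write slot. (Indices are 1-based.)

l=7, r=11, next write slot=5

l=1 r=18: |-20|<=|22| out[18]=484, r--
l=1 r=17: |-20|<=|21| out[17]=441, r--
l=1 r=16: |-20|<=|20| out[16]=400, r--
l=1 r=15: |-20|>|18| out[15]=400, l++
l=2 r=15: |-19|>|18| out[14]=361, l++
l=3 r=15: |-17|<=|18| out[13]=324, r--
l=3 r=14: |-17|>|16| out[12]=289, l++
l=4 r=14: |-15|<=|16| out[11]=256, r--
l=4 r=13: |-15|>|14| out[10]=225, l++
l=5 r=13: |-14|<=|14| out[9]=196, r--
l=5 r=12: |-14|>|13| out[8]=196, l++
l=6 r=12: |-12|<=|13| out[7]=169, r--
l=6 r=11: |-12|>|6| out[6]=144, l++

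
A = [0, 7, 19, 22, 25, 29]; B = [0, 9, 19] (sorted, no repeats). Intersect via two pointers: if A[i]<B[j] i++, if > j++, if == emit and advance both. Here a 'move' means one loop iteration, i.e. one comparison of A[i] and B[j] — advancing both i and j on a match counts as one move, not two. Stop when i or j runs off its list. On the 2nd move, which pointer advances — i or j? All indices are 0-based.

i=0 j=0: 0==0 emit, i++,j++
i=1 j=1: 7<9, i++

i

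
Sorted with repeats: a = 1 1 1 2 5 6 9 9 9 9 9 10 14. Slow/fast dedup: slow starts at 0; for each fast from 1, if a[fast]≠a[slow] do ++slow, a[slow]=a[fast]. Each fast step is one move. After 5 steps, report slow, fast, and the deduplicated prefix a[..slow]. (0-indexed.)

slow=3, fast=6, prefix=[1, 2, 5, 6]

(s=0,f=1) a[fast]=1=a[slow] dup → fast++
(s=0,f=2) a[fast]=1=a[slow] dup → fast++
(s=0,f=3) a[fast]=2≠a[slow]=1 write a[1]=2 → slow++,fast++
(s=1,f=4) a[fast]=5≠a[slow]=2 write a[2]=5 → slow++,fast++
(s=2,f=5) a[fast]=6≠a[slow]=5 write a[3]=6 → slow++,fast++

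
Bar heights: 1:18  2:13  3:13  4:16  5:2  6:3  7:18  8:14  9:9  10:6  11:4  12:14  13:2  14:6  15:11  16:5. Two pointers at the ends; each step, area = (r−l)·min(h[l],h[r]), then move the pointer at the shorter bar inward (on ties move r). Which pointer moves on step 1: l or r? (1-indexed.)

r

[1,16] min(18,5)*15=75 best=75 * → r--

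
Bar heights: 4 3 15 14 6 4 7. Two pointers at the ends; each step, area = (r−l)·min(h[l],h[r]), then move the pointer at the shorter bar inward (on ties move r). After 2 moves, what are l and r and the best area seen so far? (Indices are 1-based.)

l=3, r=7, best area=24

l=1 r=7: min(4,7)*6=24 best=24 *, l++
l=2 r=7: min(3,7)*5=15 best=24, l++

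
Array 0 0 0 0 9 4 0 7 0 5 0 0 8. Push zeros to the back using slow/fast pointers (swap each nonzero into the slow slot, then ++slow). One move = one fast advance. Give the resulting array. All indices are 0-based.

(s=0,f=0) a[fast]=0 → fast++
(s=0,f=1) a[fast]=0 → fast++
(s=0,f=2) a[fast]=0 → fast++
(s=0,f=3) a[fast]=0 → fast++
(s=0,f=4) a[fast]=9≠0 swap→a[0]=9 → slow++,fast++
(s=1,f=5) a[fast]=4≠0 swap→a[1]=4 → slow++,fast++
(s=2,f=6) a[fast]=0 → fast++
(s=2,f=7) a[fast]=7≠0 swap→a[2]=7 → slow++,fast++
(s=3,f=8) a[fast]=0 → fast++
(s=3,f=9) a[fast]=5≠0 swap→a[3]=5 → slow++,fast++
(s=4,f=10) a[fast]=0 → fast++
(s=4,f=11) a[fast]=0 → fast++
(s=4,f=12) a[fast]=8≠0 swap→a[4]=8 → slow++,fast++

[9, 4, 7, 5, 8, 0, 0, 0, 0, 0, 0, 0, 0]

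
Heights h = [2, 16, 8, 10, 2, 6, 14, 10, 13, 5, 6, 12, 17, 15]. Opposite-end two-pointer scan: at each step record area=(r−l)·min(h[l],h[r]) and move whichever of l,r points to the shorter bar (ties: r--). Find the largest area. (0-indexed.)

max area = 180

l=0 r=13: min(2,15)*13=26 best=26 *, l++
l=1 r=13: min(16,15)*12=180 best=180 *, r--
l=1 r=12: min(16,17)*11=176 best=180, l++
l=2 r=12: min(8,17)*10=80 best=180, l++
l=3 r=12: min(10,17)*9=90 best=180, l++
l=4 r=12: min(2,17)*8=16 best=180, l++
l=5 r=12: min(6,17)*7=42 best=180, l++
l=6 r=12: min(14,17)*6=84 best=180, l++
l=7 r=12: min(10,17)*5=50 best=180, l++
l=8 r=12: min(13,17)*4=52 best=180, l++
l=9 r=12: min(5,17)*3=15 best=180, l++
l=10 r=12: min(6,17)*2=12 best=180, l++
l=11 r=12: min(12,17)*1=12 best=180, l++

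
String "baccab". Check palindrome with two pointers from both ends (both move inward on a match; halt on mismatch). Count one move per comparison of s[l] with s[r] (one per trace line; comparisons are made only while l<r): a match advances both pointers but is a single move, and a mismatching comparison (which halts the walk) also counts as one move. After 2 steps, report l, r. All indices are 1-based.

l=3, r=4

l=1 r=6: 'b'=='b', l++,r--
l=2 r=5: 'a'=='a', l++,r--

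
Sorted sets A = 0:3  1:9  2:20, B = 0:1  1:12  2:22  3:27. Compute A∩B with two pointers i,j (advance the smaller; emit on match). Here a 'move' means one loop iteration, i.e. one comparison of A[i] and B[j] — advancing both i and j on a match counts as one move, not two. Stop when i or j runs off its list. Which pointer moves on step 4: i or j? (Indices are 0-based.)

j

i=0 j=0: 3>1, j++
i=0 j=1: 3<12, i++
i=1 j=1: 9<12, i++
i=2 j=1: 20>12, j++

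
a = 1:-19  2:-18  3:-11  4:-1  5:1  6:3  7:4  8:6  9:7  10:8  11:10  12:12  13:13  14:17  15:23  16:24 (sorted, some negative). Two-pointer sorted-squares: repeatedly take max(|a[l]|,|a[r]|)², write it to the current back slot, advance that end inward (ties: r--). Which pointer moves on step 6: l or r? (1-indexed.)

r

l=1 r=16: |-19|<=|24| out[16]=576, r--
l=1 r=15: |-19|<=|23| out[15]=529, r--
l=1 r=14: |-19|>|17| out[14]=361, l++
l=2 r=14: |-18|>|17| out[13]=324, l++
l=3 r=14: |-11|<=|17| out[12]=289, r--
l=3 r=13: |-11|<=|13| out[11]=169, r--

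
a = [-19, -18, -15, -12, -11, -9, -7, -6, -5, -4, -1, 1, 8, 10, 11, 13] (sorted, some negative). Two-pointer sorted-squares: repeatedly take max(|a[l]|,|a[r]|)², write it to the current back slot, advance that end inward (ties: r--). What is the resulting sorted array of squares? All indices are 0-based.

[1, 1, 16, 25, 36, 49, 64, 81, 100, 121, 121, 144, 169, 225, 324, 361]

[0,15] |-19|>|13| out[15]=361 → l++
[1,15] |-18|>|13| out[14]=324 → l++
[2,15] |-15|>|13| out[13]=225 → l++
[3,15] |-12|<=|13| out[12]=169 → r--
[3,14] |-12|>|11| out[11]=144 → l++
[4,14] |-11|<=|11| out[10]=121 → r--
[4,13] |-11|>|10| out[9]=121 → l++
[5,13] |-9|<=|10| out[8]=100 → r--
[5,12] |-9|>|8| out[7]=81 → l++
[6,12] |-7|<=|8| out[6]=64 → r--
[6,11] |-7|>|1| out[5]=49 → l++
[7,11] |-6|>|1| out[4]=36 → l++
[8,11] |-5|>|1| out[3]=25 → l++
[9,11] |-4|>|1| out[2]=16 → l++
[10,11] |-1|<=|1| out[1]=1 → r--
[10,10] |-1|<=|-1| out[0]=1 → r--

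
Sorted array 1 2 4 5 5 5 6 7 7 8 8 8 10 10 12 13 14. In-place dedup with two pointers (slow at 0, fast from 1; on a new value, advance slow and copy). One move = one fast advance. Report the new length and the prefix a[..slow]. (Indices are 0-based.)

slow=0 fast=1: a[fast]=2≠a[slow]=1 write a[1]=2, slow++,fast++
slow=1 fast=2: a[fast]=4≠a[slow]=2 write a[2]=4, slow++,fast++
slow=2 fast=3: a[fast]=5≠a[slow]=4 write a[3]=5, slow++,fast++
slow=3 fast=4: a[fast]=5=a[slow] dup, fast++
slow=3 fast=5: a[fast]=5=a[slow] dup, fast++
slow=3 fast=6: a[fast]=6≠a[slow]=5 write a[4]=6, slow++,fast++
slow=4 fast=7: a[fast]=7≠a[slow]=6 write a[5]=7, slow++,fast++
slow=5 fast=8: a[fast]=7=a[slow] dup, fast++
slow=5 fast=9: a[fast]=8≠a[slow]=7 write a[6]=8, slow++,fast++
slow=6 fast=10: a[fast]=8=a[slow] dup, fast++
slow=6 fast=11: a[fast]=8=a[slow] dup, fast++
slow=6 fast=12: a[fast]=10≠a[slow]=8 write a[7]=10, slow++,fast++
slow=7 fast=13: a[fast]=10=a[slow] dup, fast++
slow=7 fast=14: a[fast]=12≠a[slow]=10 write a[8]=12, slow++,fast++
slow=8 fast=15: a[fast]=13≠a[slow]=12 write a[9]=13, slow++,fast++
slow=9 fast=16: a[fast]=14≠a[slow]=13 write a[10]=14, slow++,fast++

length 11; prefix = [1, 2, 4, 5, 6, 7, 8, 10, 12, 13, 14]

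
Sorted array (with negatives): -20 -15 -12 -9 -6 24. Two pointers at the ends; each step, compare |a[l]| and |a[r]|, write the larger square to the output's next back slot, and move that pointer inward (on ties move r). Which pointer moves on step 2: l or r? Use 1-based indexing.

l

l=1 r=6: |-20|<=|24| out[6]=576, r--
l=1 r=5: |-20|>|-6| out[5]=400, l++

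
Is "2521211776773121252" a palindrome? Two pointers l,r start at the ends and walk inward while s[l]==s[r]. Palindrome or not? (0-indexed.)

l=0 r=18: '2'=='2', l++,r--
l=1 r=17: '5'=='5', l++,r--
l=2 r=16: '2'=='2', l++,r--
l=3 r=15: '1'=='1', l++,r--
l=4 r=14: '2'=='2', l++,r--
l=5 r=13: '1'=='1', l++,r--
l=6 r=12: '1'!='3', stop

not a palindrome (mismatch at 6,12)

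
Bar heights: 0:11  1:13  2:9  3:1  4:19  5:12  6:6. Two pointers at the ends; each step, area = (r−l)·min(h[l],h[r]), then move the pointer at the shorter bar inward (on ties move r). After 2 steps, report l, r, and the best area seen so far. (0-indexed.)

[0,6] min(11,6)*6=36 best=36 * → r--
[0,5] min(11,12)*5=55 best=55 * → l++

l=1, r=5, best area=55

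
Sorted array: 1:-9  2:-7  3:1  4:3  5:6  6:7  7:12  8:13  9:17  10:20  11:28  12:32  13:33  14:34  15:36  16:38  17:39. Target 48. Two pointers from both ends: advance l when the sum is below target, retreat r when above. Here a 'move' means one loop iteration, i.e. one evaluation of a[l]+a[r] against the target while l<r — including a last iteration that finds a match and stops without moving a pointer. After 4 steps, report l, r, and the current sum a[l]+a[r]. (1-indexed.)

l=5, r=17, sum=45

[1,17] -9+39=30 <48 → l++
[2,17] -7+39=32 <48 → l++
[3,17] 1+39=40 <48 → l++
[4,17] 3+39=42 <48 → l++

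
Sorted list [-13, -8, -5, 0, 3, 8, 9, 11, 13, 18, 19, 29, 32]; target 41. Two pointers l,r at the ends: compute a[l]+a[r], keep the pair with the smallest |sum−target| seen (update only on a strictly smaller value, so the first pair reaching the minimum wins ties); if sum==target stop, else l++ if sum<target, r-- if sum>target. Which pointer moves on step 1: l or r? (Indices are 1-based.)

l

l=1 r=13: -13+32=19 d=22 *, l++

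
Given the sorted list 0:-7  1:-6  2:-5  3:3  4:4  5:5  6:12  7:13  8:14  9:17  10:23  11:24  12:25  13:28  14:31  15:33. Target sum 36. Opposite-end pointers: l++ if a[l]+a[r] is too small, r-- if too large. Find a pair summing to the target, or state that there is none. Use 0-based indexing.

l=0 r=15: -7+33=26 <36, l++
l=1 r=15: -6+33=27 <36, l++
l=2 r=15: -5+33=28 <36, l++
l=3 r=15: 3+33=36, found

(3, 33)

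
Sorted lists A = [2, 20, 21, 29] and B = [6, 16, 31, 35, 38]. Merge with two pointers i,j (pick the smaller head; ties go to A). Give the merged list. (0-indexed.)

[i=0,j=0] A[i]=2<=B[j]=6 take 2 → i++
[i=1,j=0] A[i]=20>B[j]=6 take 6 → j++
[i=1,j=1] A[i]=20>B[j]=16 take 16 → j++
[i=1,j=2] A[i]=20<=B[j]=31 take 20 → i++
[i=2,j=2] A[i]=21<=B[j]=31 take 21 → i++
[i=3,j=2] A[i]=29<=B[j]=31 take 29 → i++
[i=4,j=2] A done, take B[j]=31 → j++
[i=4,j=3] A done, take B[j]=35 → j++
[i=4,j=4] A done, take B[j]=38 → j++

[2, 6, 16, 20, 21, 29, 31, 35, 38]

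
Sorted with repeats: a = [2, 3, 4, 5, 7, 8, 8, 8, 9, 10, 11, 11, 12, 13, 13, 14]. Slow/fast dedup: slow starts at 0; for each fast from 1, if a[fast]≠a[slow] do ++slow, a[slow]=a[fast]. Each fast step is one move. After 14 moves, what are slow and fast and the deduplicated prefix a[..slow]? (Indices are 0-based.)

slow=0 fast=1: a[fast]=3≠a[slow]=2 write a[1]=3, slow++,fast++
slow=1 fast=2: a[fast]=4≠a[slow]=3 write a[2]=4, slow++,fast++
slow=2 fast=3: a[fast]=5≠a[slow]=4 write a[3]=5, slow++,fast++
slow=3 fast=4: a[fast]=7≠a[slow]=5 write a[4]=7, slow++,fast++
slow=4 fast=5: a[fast]=8≠a[slow]=7 write a[5]=8, slow++,fast++
slow=5 fast=6: a[fast]=8=a[slow] dup, fast++
slow=5 fast=7: a[fast]=8=a[slow] dup, fast++
slow=5 fast=8: a[fast]=9≠a[slow]=8 write a[6]=9, slow++,fast++
slow=6 fast=9: a[fast]=10≠a[slow]=9 write a[7]=10, slow++,fast++
slow=7 fast=10: a[fast]=11≠a[slow]=10 write a[8]=11, slow++,fast++
slow=8 fast=11: a[fast]=11=a[slow] dup, fast++
slow=8 fast=12: a[fast]=12≠a[slow]=11 write a[9]=12, slow++,fast++
slow=9 fast=13: a[fast]=13≠a[slow]=12 write a[10]=13, slow++,fast++
slow=10 fast=14: a[fast]=13=a[slow] dup, fast++

slow=10, fast=15, prefix=[2, 3, 4, 5, 7, 8, 9, 10, 11, 12, 13]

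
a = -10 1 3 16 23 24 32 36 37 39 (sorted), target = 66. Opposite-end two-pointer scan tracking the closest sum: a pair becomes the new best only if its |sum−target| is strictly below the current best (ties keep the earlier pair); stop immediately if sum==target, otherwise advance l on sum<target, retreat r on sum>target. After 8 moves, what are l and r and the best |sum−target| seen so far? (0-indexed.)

[0,9] -10+39=29 d=37 * → l++
[1,9] 1+39=40 d=26 * → l++
[2,9] 3+39=42 d=24 * → l++
[3,9] 16+39=55 d=11 * → l++
[4,9] 23+39=62 d=4 * → l++
[5,9] 24+39=63 d=3 * → l++
[6,9] 32+39=71 d=5 → r--
[6,8] 32+37=69 d=3 → r--

l=6, r=7, best |Δ|=3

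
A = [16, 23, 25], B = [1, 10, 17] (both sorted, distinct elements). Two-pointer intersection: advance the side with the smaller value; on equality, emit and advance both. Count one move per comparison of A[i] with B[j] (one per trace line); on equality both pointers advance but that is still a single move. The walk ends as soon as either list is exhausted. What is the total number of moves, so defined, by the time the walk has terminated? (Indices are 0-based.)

4 moves

[i=0,j=0] 16>1 → j++
[i=0,j=1] 16>10 → j++
[i=0,j=2] 16<17 → i++
[i=1,j=2] 23>17 → j++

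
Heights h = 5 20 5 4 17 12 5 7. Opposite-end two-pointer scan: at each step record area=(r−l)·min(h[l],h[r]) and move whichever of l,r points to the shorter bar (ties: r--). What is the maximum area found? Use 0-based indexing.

max area = 51

l=0 r=7: min(5,7)*7=35 best=35 *, l++
l=1 r=7: min(20,7)*6=42 best=42 *, r--
l=1 r=6: min(20,5)*5=25 best=42, r--
l=1 r=5: min(20,12)*4=48 best=48 *, r--
l=1 r=4: min(20,17)*3=51 best=51 *, r--
l=1 r=3: min(20,4)*2=8 best=51, r--
l=1 r=2: min(20,5)*1=5 best=51, r--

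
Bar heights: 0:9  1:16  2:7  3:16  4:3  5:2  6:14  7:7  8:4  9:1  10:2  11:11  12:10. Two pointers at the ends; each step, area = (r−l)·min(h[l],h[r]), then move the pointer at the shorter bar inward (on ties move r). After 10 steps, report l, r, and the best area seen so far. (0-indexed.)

l=0 r=12: min(9,10)*12=108 best=108 *, l++
l=1 r=12: min(16,10)*11=110 best=110 *, r--
l=1 r=11: min(16,11)*10=110 best=110, r--
l=1 r=10: min(16,2)*9=18 best=110, r--
l=1 r=9: min(16,1)*8=8 best=110, r--
l=1 r=8: min(16,4)*7=28 best=110, r--
l=1 r=7: min(16,7)*6=42 best=110, r--
l=1 r=6: min(16,14)*5=70 best=110, r--
l=1 r=5: min(16,2)*4=8 best=110, r--
l=1 r=4: min(16,3)*3=9 best=110, r--

l=1, r=3, best area=110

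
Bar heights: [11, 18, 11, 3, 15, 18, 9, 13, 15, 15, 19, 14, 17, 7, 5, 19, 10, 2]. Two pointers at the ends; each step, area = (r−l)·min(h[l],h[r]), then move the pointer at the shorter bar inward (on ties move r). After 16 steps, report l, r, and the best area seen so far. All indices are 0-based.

[0,17] min(11,2)*17=34 best=34 * → r--
[0,16] min(11,10)*16=160 best=160 * → r--
[0,15] min(11,19)*15=165 best=165 * → l++
[1,15] min(18,19)*14=252 best=252 * → l++
[2,15] min(11,19)*13=143 best=252 → l++
[3,15] min(3,19)*12=36 best=252 → l++
[4,15] min(15,19)*11=165 best=252 → l++
[5,15] min(18,19)*10=180 best=252 → l++
[6,15] min(9,19)*9=81 best=252 → l++
[7,15] min(13,19)*8=104 best=252 → l++
[8,15] min(15,19)*7=105 best=252 → l++
[9,15] min(15,19)*6=90 best=252 → l++
[10,15] min(19,19)*5=95 best=252 → r--
[10,14] min(19,5)*4=20 best=252 → r--
[10,13] min(19,7)*3=21 best=252 → r--
[10,12] min(19,17)*2=34 best=252 → r--

l=10, r=11, best area=252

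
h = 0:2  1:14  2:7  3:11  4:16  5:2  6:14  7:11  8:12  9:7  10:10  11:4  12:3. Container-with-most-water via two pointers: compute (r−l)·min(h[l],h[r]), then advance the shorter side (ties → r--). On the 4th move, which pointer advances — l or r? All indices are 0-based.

r

[0,12] min(2,3)*12=24 best=24 * → l++
[1,12] min(14,3)*11=33 best=33 * → r--
[1,11] min(14,4)*10=40 best=40 * → r--
[1,10] min(14,10)*9=90 best=90 * → r--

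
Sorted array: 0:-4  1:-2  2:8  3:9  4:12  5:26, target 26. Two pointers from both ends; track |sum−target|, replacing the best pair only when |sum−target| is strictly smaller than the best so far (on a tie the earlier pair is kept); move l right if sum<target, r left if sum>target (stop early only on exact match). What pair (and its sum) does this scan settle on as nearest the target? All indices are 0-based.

pair (-2, 26) with sum 24 (|Δ|=2)

[0,5] -4+26=22 d=4 * → l++
[1,5] -2+26=24 d=2 * → l++
[2,5] 8+26=34 d=8 → r--
[2,4] 8+12=20 d=6 → l++
[3,4] 9+12=21 d=5 → l++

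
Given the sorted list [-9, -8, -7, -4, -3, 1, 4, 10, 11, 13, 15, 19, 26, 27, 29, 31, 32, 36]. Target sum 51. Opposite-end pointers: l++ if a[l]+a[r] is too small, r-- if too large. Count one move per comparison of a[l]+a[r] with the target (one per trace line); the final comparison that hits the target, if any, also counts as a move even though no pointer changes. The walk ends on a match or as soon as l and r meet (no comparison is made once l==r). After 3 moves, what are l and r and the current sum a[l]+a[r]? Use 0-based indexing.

l=3, r=17, sum=32

l=0 r=17: -9+36=27 <51, l++
l=1 r=17: -8+36=28 <51, l++
l=2 r=17: -7+36=29 <51, l++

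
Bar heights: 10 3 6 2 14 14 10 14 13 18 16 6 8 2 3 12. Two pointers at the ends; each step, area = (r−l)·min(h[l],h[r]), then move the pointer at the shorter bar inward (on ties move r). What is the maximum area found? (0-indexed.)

[0,15] min(10,12)*15=150 best=150 * → l++
[1,15] min(3,12)*14=42 best=150 → l++
[2,15] min(6,12)*13=78 best=150 → l++
[3,15] min(2,12)*12=24 best=150 → l++
[4,15] min(14,12)*11=132 best=150 → r--
[4,14] min(14,3)*10=30 best=150 → r--
[4,13] min(14,2)*9=18 best=150 → r--
[4,12] min(14,8)*8=64 best=150 → r--
[4,11] min(14,6)*7=42 best=150 → r--
[4,10] min(14,16)*6=84 best=150 → l++
[5,10] min(14,16)*5=70 best=150 → l++
[6,10] min(10,16)*4=40 best=150 → l++
[7,10] min(14,16)*3=42 best=150 → l++
[8,10] min(13,16)*2=26 best=150 → l++
[9,10] min(18,16)*1=16 best=150 → r--

max area = 150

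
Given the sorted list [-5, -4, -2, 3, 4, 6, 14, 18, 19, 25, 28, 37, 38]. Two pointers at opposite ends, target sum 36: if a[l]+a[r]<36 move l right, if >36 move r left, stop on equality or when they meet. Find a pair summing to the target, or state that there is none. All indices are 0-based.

l=0 r=12: -5+38=33 <36, l++
l=1 r=12: -4+38=34 <36, l++
l=2 r=12: -2+38=36, found

(-2, 38)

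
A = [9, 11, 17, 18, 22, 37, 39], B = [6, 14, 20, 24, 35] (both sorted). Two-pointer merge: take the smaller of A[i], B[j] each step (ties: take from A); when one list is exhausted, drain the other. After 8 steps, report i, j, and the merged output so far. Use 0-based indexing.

i=5, j=3, merged so far=[6, 9, 11, 14, 17, 18, 20, 22]

i=0 j=0: A[i]=9>B[j]=6 take 6, j++
i=0 j=1: A[i]=9<=B[j]=14 take 9, i++
i=1 j=1: A[i]=11<=B[j]=14 take 11, i++
i=2 j=1: A[i]=17>B[j]=14 take 14, j++
i=2 j=2: A[i]=17<=B[j]=20 take 17, i++
i=3 j=2: A[i]=18<=B[j]=20 take 18, i++
i=4 j=2: A[i]=22>B[j]=20 take 20, j++
i=4 j=3: A[i]=22<=B[j]=24 take 22, i++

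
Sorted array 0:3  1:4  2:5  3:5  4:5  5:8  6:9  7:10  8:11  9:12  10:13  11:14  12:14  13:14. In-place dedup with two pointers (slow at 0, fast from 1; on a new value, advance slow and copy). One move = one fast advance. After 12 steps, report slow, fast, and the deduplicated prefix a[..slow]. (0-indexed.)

slow=0 fast=1: a[fast]=4≠a[slow]=3 write a[1]=4, slow++,fast++
slow=1 fast=2: a[fast]=5≠a[slow]=4 write a[2]=5, slow++,fast++
slow=2 fast=3: a[fast]=5=a[slow] dup, fast++
slow=2 fast=4: a[fast]=5=a[slow] dup, fast++
slow=2 fast=5: a[fast]=8≠a[slow]=5 write a[3]=8, slow++,fast++
slow=3 fast=6: a[fast]=9≠a[slow]=8 write a[4]=9, slow++,fast++
slow=4 fast=7: a[fast]=10≠a[slow]=9 write a[5]=10, slow++,fast++
slow=5 fast=8: a[fast]=11≠a[slow]=10 write a[6]=11, slow++,fast++
slow=6 fast=9: a[fast]=12≠a[slow]=11 write a[7]=12, slow++,fast++
slow=7 fast=10: a[fast]=13≠a[slow]=12 write a[8]=13, slow++,fast++
slow=8 fast=11: a[fast]=14≠a[slow]=13 write a[9]=14, slow++,fast++
slow=9 fast=12: a[fast]=14=a[slow] dup, fast++

slow=9, fast=13, prefix=[3, 4, 5, 8, 9, 10, 11, 12, 13, 14]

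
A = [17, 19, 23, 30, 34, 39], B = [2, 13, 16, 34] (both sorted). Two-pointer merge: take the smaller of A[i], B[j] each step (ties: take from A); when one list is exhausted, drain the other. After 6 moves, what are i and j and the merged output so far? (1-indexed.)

i=4, j=4, merged so far=[2, 13, 16, 17, 19, 23]

[i=1,j=1] A[i]=17>B[j]=2 take 2 → j++
[i=1,j=2] A[i]=17>B[j]=13 take 13 → j++
[i=1,j=3] A[i]=17>B[j]=16 take 16 → j++
[i=1,j=4] A[i]=17<=B[j]=34 take 17 → i++
[i=2,j=4] A[i]=19<=B[j]=34 take 19 → i++
[i=3,j=4] A[i]=23<=B[j]=34 take 23 → i++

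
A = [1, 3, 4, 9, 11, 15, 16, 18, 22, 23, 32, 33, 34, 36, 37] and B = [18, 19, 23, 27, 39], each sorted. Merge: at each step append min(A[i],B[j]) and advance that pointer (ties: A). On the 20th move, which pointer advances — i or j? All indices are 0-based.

i=0 j=0: A[i]=1<=B[j]=18 take 1, i++
i=1 j=0: A[i]=3<=B[j]=18 take 3, i++
i=2 j=0: A[i]=4<=B[j]=18 take 4, i++
i=3 j=0: A[i]=9<=B[j]=18 take 9, i++
i=4 j=0: A[i]=11<=B[j]=18 take 11, i++
i=5 j=0: A[i]=15<=B[j]=18 take 15, i++
i=6 j=0: A[i]=16<=B[j]=18 take 16, i++
i=7 j=0: A[i]=18<=B[j]=18 take 18, i++
i=8 j=0: A[i]=22>B[j]=18 take 18, j++
i=8 j=1: A[i]=22>B[j]=19 take 19, j++
i=8 j=2: A[i]=22<=B[j]=23 take 22, i++
i=9 j=2: A[i]=23<=B[j]=23 take 23, i++
i=10 j=2: A[i]=32>B[j]=23 take 23, j++
i=10 j=3: A[i]=32>B[j]=27 take 27, j++
i=10 j=4: A[i]=32<=B[j]=39 take 32, i++
i=11 j=4: A[i]=33<=B[j]=39 take 33, i++
i=12 j=4: A[i]=34<=B[j]=39 take 34, i++
i=13 j=4: A[i]=36<=B[j]=39 take 36, i++
i=14 j=4: A[i]=37<=B[j]=39 take 37, i++
i=15 j=4: A done, take B[j]=39, j++

j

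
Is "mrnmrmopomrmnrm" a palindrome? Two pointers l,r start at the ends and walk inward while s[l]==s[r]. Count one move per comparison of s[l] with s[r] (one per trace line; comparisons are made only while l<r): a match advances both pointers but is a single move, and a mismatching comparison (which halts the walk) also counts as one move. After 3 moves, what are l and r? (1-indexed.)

l=1 r=15: 'm'=='m', l++,r--
l=2 r=14: 'r'=='r', l++,r--
l=3 r=13: 'n'=='n', l++,r--

l=4, r=12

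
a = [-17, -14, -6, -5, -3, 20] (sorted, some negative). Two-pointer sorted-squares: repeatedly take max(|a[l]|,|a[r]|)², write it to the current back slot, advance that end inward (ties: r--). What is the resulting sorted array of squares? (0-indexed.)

[9, 25, 36, 196, 289, 400]

l=0 r=5: |-17|<=|20| out[5]=400, r--
l=0 r=4: |-17|>|-3| out[4]=289, l++
l=1 r=4: |-14|>|-3| out[3]=196, l++
l=2 r=4: |-6|>|-3| out[2]=36, l++
l=3 r=4: |-5|>|-3| out[1]=25, l++
l=4 r=4: |-3|<=|-3| out[0]=9, r--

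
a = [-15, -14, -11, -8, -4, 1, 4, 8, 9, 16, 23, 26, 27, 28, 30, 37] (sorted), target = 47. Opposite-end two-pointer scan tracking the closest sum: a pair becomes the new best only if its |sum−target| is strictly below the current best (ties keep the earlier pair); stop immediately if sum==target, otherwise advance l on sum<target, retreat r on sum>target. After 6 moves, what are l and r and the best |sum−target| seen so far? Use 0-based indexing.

l=6, r=15, best |Δ|=9

[0,15] -15+37=22 d=25 * → l++
[1,15] -14+37=23 d=24 * → l++
[2,15] -11+37=26 d=21 * → l++
[3,15] -8+37=29 d=18 * → l++
[4,15] -4+37=33 d=14 * → l++
[5,15] 1+37=38 d=9 * → l++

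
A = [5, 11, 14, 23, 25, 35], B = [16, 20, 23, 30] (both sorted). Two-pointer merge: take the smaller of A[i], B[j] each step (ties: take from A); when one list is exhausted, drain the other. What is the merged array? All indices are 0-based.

[i=0,j=0] A[i]=5<=B[j]=16 take 5 → i++
[i=1,j=0] A[i]=11<=B[j]=16 take 11 → i++
[i=2,j=0] A[i]=14<=B[j]=16 take 14 → i++
[i=3,j=0] A[i]=23>B[j]=16 take 16 → j++
[i=3,j=1] A[i]=23>B[j]=20 take 20 → j++
[i=3,j=2] A[i]=23<=B[j]=23 take 23 → i++
[i=4,j=2] A[i]=25>B[j]=23 take 23 → j++
[i=4,j=3] A[i]=25<=B[j]=30 take 25 → i++
[i=5,j=3] A[i]=35>B[j]=30 take 30 → j++
[i=5,j=4] B done, take A[i]=35 → i++

[5, 11, 14, 16, 20, 23, 23, 25, 30, 35]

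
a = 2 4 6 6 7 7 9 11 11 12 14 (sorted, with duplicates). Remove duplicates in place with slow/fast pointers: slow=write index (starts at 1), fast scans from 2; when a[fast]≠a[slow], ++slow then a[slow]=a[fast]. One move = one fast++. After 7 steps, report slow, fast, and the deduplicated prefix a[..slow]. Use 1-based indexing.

slow=6, fast=9, prefix=[2, 4, 6, 7, 9, 11]

slow=1 fast=2: a[fast]=4≠a[slow]=2 write a[2]=4, slow++,fast++
slow=2 fast=3: a[fast]=6≠a[slow]=4 write a[3]=6, slow++,fast++
slow=3 fast=4: a[fast]=6=a[slow] dup, fast++
slow=3 fast=5: a[fast]=7≠a[slow]=6 write a[4]=7, slow++,fast++
slow=4 fast=6: a[fast]=7=a[slow] dup, fast++
slow=4 fast=7: a[fast]=9≠a[slow]=7 write a[5]=9, slow++,fast++
slow=5 fast=8: a[fast]=11≠a[slow]=9 write a[6]=11, slow++,fast++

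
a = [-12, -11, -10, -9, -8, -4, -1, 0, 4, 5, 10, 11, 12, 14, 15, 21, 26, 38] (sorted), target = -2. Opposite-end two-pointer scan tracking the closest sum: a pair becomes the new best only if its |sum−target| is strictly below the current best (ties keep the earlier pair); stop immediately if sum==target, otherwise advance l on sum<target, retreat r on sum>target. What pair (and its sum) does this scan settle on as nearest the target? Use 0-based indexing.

pair (-12, 10) with sum -2 (|Δ|=0)

l=0 r=17: -12+38=26 d=28 *, r--
l=0 r=16: -12+26=14 d=16 *, r--
l=0 r=15: -12+21=9 d=11 *, r--
l=0 r=14: -12+15=3 d=5 *, r--
l=0 r=13: -12+14=2 d=4 *, r--
l=0 r=12: -12+12=0 d=2 *, r--
l=0 r=11: -12+11=-1 d=1 *, r--
l=0 r=10: -12+10=-2 d=0 *, stop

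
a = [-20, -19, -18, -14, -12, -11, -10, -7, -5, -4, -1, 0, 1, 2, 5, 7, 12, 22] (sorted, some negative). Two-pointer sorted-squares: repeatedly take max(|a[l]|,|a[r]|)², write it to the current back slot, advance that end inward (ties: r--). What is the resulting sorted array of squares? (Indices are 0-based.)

[0, 1, 1, 4, 16, 25, 25, 49, 49, 100, 121, 144, 144, 196, 324, 361, 400, 484]

l=0 r=17: |-20|<=|22| out[17]=484, r--
l=0 r=16: |-20|>|12| out[16]=400, l++
l=1 r=16: |-19|>|12| out[15]=361, l++
l=2 r=16: |-18|>|12| out[14]=324, l++
l=3 r=16: |-14|>|12| out[13]=196, l++
l=4 r=16: |-12|<=|12| out[12]=144, r--
l=4 r=15: |-12|>|7| out[11]=144, l++
l=5 r=15: |-11|>|7| out[10]=121, l++
l=6 r=15: |-10|>|7| out[9]=100, l++
l=7 r=15: |-7|<=|7| out[8]=49, r--
l=7 r=14: |-7|>|5| out[7]=49, l++
l=8 r=14: |-5|<=|5| out[6]=25, r--
l=8 r=13: |-5|>|2| out[5]=25, l++
l=9 r=13: |-4|>|2| out[4]=16, l++
l=10 r=13: |-1|<=|2| out[3]=4, r--
l=10 r=12: |-1|<=|1| out[2]=1, r--
l=10 r=11: |-1|>|0| out[1]=1, l++
l=11 r=11: |0|<=|0| out[0]=0, r--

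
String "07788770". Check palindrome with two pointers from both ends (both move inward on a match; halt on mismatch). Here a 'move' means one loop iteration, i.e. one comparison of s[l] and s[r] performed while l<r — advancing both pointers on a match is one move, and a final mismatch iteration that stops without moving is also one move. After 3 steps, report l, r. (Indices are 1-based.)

[1,8] '0'=='0' → l++,r--
[2,7] '7'=='7' → l++,r--
[3,6] '7'=='7' → l++,r--

l=4, r=5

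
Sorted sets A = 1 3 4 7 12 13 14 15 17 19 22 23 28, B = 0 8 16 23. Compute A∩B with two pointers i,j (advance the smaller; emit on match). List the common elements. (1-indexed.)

intersection = [23]

i=1 j=1: 1>0, j++
i=1 j=2: 1<8, i++
i=2 j=2: 3<8, i++
i=3 j=2: 4<8, i++
i=4 j=2: 7<8, i++
i=5 j=2: 12>8, j++
i=5 j=3: 12<16, i++
i=6 j=3: 13<16, i++
i=7 j=3: 14<16, i++
i=8 j=3: 15<16, i++
i=9 j=3: 17>16, j++
i=9 j=4: 17<23, i++
i=10 j=4: 19<23, i++
i=11 j=4: 22<23, i++
i=12 j=4: 23==23 emit, i++,j++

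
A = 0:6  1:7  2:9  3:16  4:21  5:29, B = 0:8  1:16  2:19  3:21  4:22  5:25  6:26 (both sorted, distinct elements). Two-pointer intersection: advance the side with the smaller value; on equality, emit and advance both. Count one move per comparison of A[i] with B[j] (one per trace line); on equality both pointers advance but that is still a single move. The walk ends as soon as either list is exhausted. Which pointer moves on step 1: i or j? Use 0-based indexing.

[i=0,j=0] 6<8 → i++

i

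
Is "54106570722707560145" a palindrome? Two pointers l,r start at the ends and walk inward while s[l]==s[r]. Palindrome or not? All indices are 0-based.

palindrome

l=0 r=19: '5'=='5', l++,r--
l=1 r=18: '4'=='4', l++,r--
l=2 r=17: '1'=='1', l++,r--
l=3 r=16: '0'=='0', l++,r--
l=4 r=15: '6'=='6', l++,r--
l=5 r=14: '5'=='5', l++,r--
l=6 r=13: '7'=='7', l++,r--
l=7 r=12: '0'=='0', l++,r--
l=8 r=11: '7'=='7', l++,r--
l=9 r=10: '2'=='2', l++,r--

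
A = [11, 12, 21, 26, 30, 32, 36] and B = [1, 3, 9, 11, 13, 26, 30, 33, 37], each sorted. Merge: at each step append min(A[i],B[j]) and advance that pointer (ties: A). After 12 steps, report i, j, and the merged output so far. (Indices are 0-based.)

[i=0,j=0] A[i]=11>B[j]=1 take 1 → j++
[i=0,j=1] A[i]=11>B[j]=3 take 3 → j++
[i=0,j=2] A[i]=11>B[j]=9 take 9 → j++
[i=0,j=3] A[i]=11<=B[j]=11 take 11 → i++
[i=1,j=3] A[i]=12>B[j]=11 take 11 → j++
[i=1,j=4] A[i]=12<=B[j]=13 take 12 → i++
[i=2,j=4] A[i]=21>B[j]=13 take 13 → j++
[i=2,j=5] A[i]=21<=B[j]=26 take 21 → i++
[i=3,j=5] A[i]=26<=B[j]=26 take 26 → i++
[i=4,j=5] A[i]=30>B[j]=26 take 26 → j++
[i=4,j=6] A[i]=30<=B[j]=30 take 30 → i++
[i=5,j=6] A[i]=32>B[j]=30 take 30 → j++

i=5, j=7, merged so far=[1, 3, 9, 11, 11, 12, 13, 21, 26, 26, 30, 30]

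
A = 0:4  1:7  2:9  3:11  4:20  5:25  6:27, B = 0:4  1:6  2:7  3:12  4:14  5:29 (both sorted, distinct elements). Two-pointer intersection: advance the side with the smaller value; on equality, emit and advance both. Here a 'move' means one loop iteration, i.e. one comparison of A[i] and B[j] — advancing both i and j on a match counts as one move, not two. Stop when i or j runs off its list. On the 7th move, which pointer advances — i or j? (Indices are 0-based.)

j

[i=0,j=0] 4==4 emit → i++,j++
[i=1,j=1] 7>6 → j++
[i=1,j=2] 7==7 emit → i++,j++
[i=2,j=3] 9<12 → i++
[i=3,j=3] 11<12 → i++
[i=4,j=3] 20>12 → j++
[i=4,j=4] 20>14 → j++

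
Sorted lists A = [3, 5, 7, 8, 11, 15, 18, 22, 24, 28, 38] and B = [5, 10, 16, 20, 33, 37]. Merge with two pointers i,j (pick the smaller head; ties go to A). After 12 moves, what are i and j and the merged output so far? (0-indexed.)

i=0 j=0: A[i]=3<=B[j]=5 take 3, i++
i=1 j=0: A[i]=5<=B[j]=5 take 5, i++
i=2 j=0: A[i]=7>B[j]=5 take 5, j++
i=2 j=1: A[i]=7<=B[j]=10 take 7, i++
i=3 j=1: A[i]=8<=B[j]=10 take 8, i++
i=4 j=1: A[i]=11>B[j]=10 take 10, j++
i=4 j=2: A[i]=11<=B[j]=16 take 11, i++
i=5 j=2: A[i]=15<=B[j]=16 take 15, i++
i=6 j=2: A[i]=18>B[j]=16 take 16, j++
i=6 j=3: A[i]=18<=B[j]=20 take 18, i++
i=7 j=3: A[i]=22>B[j]=20 take 20, j++
i=7 j=4: A[i]=22<=B[j]=33 take 22, i++

i=8, j=4, merged so far=[3, 5, 5, 7, 8, 10, 11, 15, 16, 18, 20, 22]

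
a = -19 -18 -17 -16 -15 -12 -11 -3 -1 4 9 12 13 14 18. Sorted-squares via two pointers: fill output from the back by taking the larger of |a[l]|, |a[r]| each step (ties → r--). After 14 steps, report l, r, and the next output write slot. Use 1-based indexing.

l=1 r=15: |-19|>|18| out[15]=361, l++
l=2 r=15: |-18|<=|18| out[14]=324, r--
l=2 r=14: |-18|>|14| out[13]=324, l++
l=3 r=14: |-17|>|14| out[12]=289, l++
l=4 r=14: |-16|>|14| out[11]=256, l++
l=5 r=14: |-15|>|14| out[10]=225, l++
l=6 r=14: |-12|<=|14| out[9]=196, r--
l=6 r=13: |-12|<=|13| out[8]=169, r--
l=6 r=12: |-12|<=|12| out[7]=144, r--
l=6 r=11: |-12|>|9| out[6]=144, l++
l=7 r=11: |-11|>|9| out[5]=121, l++
l=8 r=11: |-3|<=|9| out[4]=81, r--
l=8 r=10: |-3|<=|4| out[3]=16, r--
l=8 r=9: |-3|>|-1| out[2]=9, l++

l=9, r=9, next write slot=1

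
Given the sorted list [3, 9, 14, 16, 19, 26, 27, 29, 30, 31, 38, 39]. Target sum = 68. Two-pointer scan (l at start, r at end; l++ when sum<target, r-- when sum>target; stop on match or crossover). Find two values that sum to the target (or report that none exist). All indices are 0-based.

(29, 39)

l=0 r=11: 3+39=42 <68, l++
l=1 r=11: 9+39=48 <68, l++
l=2 r=11: 14+39=53 <68, l++
l=3 r=11: 16+39=55 <68, l++
l=4 r=11: 19+39=58 <68, l++
l=5 r=11: 26+39=65 <68, l++
l=6 r=11: 27+39=66 <68, l++
l=7 r=11: 29+39=68, found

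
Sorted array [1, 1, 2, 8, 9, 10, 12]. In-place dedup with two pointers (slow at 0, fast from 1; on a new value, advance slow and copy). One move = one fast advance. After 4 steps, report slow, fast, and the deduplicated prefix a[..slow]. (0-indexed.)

slow=3, fast=5, prefix=[1, 2, 8, 9]

(s=0,f=1) a[fast]=1=a[slow] dup → fast++
(s=0,f=2) a[fast]=2≠a[slow]=1 write a[1]=2 → slow++,fast++
(s=1,f=3) a[fast]=8≠a[slow]=2 write a[2]=8 → slow++,fast++
(s=2,f=4) a[fast]=9≠a[slow]=8 write a[3]=9 → slow++,fast++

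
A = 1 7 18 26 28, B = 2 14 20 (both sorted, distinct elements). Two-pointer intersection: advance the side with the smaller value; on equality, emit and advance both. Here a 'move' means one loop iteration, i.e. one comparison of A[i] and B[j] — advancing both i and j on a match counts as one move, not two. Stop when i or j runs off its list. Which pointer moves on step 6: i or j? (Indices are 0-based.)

j

i=0 j=0: 1<2, i++
i=1 j=0: 7>2, j++
i=1 j=1: 7<14, i++
i=2 j=1: 18>14, j++
i=2 j=2: 18<20, i++
i=3 j=2: 26>20, j++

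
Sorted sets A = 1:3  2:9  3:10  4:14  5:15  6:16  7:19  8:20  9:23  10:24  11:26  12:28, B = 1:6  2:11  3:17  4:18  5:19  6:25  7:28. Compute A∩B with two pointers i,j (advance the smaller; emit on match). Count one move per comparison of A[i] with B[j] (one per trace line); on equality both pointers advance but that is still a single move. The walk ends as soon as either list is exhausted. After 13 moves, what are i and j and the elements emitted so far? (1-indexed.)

i=10, j=6, emitted=[19]

[i=1,j=1] 3<6 → i++
[i=2,j=1] 9>6 → j++
[i=2,j=2] 9<11 → i++
[i=3,j=2] 10<11 → i++
[i=4,j=2] 14>11 → j++
[i=4,j=3] 14<17 → i++
[i=5,j=3] 15<17 → i++
[i=6,j=3] 16<17 → i++
[i=7,j=3] 19>17 → j++
[i=7,j=4] 19>18 → j++
[i=7,j=5] 19==19 emit → i++,j++
[i=8,j=6] 20<25 → i++
[i=9,j=6] 23<25 → i++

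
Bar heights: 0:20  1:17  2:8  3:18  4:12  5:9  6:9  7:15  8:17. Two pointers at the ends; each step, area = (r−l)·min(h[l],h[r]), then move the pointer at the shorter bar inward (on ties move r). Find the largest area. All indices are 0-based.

[0,8] min(20,17)*8=136 best=136 * → r--
[0,7] min(20,15)*7=105 best=136 → r--
[0,6] min(20,9)*6=54 best=136 → r--
[0,5] min(20,9)*5=45 best=136 → r--
[0,4] min(20,12)*4=48 best=136 → r--
[0,3] min(20,18)*3=54 best=136 → r--
[0,2] min(20,8)*2=16 best=136 → r--
[0,1] min(20,17)*1=17 best=136 → r--

max area = 136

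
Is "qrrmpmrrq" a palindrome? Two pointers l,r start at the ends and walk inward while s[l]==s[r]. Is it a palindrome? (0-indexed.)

palindrome

l=0 r=8: 'q'=='q', l++,r--
l=1 r=7: 'r'=='r', l++,r--
l=2 r=6: 'r'=='r', l++,r--
l=3 r=5: 'm'=='m', l++,r--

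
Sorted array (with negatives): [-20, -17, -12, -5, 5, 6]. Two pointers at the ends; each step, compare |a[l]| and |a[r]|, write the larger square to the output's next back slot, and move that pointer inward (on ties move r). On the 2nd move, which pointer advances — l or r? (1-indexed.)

l=1 r=6: |-20|>|6| out[6]=400, l++
l=2 r=6: |-17|>|6| out[5]=289, l++

l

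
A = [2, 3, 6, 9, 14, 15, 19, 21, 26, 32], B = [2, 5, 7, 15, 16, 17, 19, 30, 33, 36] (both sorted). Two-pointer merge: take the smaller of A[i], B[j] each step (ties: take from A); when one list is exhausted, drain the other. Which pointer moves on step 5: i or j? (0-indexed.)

i

[i=0,j=0] A[i]=2<=B[j]=2 take 2 → i++
[i=1,j=0] A[i]=3>B[j]=2 take 2 → j++
[i=1,j=1] A[i]=3<=B[j]=5 take 3 → i++
[i=2,j=1] A[i]=6>B[j]=5 take 5 → j++
[i=2,j=2] A[i]=6<=B[j]=7 take 6 → i++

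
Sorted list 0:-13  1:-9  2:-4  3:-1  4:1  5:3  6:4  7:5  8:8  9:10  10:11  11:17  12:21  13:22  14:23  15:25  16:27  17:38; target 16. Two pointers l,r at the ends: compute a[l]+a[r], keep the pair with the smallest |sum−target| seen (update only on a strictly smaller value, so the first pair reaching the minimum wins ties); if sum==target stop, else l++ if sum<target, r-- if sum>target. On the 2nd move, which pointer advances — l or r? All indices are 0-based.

l=0 r=17: -13+38=25 d=9 *, r--
l=0 r=16: -13+27=14 d=2 *, l++

l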